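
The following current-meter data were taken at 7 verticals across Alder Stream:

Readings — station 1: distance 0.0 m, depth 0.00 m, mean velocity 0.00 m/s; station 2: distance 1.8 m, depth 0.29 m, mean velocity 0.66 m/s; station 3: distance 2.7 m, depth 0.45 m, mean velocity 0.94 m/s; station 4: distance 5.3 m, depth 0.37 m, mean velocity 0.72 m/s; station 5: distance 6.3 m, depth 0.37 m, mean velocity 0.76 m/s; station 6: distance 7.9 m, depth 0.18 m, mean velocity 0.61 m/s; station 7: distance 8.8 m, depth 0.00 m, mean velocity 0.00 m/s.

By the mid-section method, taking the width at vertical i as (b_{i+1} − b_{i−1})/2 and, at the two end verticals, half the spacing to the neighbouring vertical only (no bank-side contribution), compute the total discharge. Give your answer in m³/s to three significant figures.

w_2 = (2.7 − 0.0)/2 = 1.35 m; q_2 = 0.66 × 0.29 × 1.35 = 0.2584 m³/s
w_3 = (5.3 − 1.8)/2 = 1.75 m; q_3 = 0.94 × 0.45 × 1.75 = 0.7403 m³/s
w_4 = (6.3 − 2.7)/2 = 1.8 m; q_4 = 0.72 × 0.37 × 1.8 = 0.4795 m³/s
w_5 = (7.9 − 5.3)/2 = 1.3 m; q_5 = 0.76 × 0.37 × 1.3 = 0.3656 m³/s
w_6 = (8.8 − 6.3)/2 = 1.25 m; q_6 = 0.61 × 0.18 × 1.25 = 0.1373 m³/s
Stations 1, 7 contribute zero (depth or velocity is 0).
Q = Σ qᵢ = 1.981 m³/s

1.98 m³/s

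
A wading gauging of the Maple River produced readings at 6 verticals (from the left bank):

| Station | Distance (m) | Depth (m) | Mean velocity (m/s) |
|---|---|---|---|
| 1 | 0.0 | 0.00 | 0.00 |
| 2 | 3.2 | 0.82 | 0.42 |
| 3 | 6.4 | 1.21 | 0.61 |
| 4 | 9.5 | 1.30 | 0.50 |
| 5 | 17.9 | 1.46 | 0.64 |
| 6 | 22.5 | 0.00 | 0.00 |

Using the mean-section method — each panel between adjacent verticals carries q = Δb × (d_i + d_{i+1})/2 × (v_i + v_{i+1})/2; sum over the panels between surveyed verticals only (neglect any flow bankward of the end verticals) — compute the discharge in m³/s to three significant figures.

11.8 m³/s

Panel 1-2: Δb = 3.2 m, d̄ = (0.00+0.82)/2 = 0.41, v̄ = (0.00+0.42)/2 = 0.21 → q = 3.2×0.41×0.21 = 0.2755 m³/s
Panel 2-3: Δb = 3.2 m, d̄ = (0.82+1.21)/2 = 1.015, v̄ = (0.42+0.61)/2 = 0.515 → q = 3.2×1.015×0.515 = 1.673 m³/s
Panel 3-4: Δb = 3.1 m, d̄ = (1.21+1.30)/2 = 1.255, v̄ = (0.61+0.50)/2 = 0.555 → q = 3.1×1.255×0.555 = 2.159 m³/s
Panel 4-5: Δb = 8.4 m, d̄ = (1.30+1.46)/2 = 1.38, v̄ = (0.50+0.64)/2 = 0.57 → q = 8.4×1.38×0.57 = 6.607 m³/s
Panel 5-6: Δb = 4.6 m, d̄ = (1.46+0.00)/2 = 0.73, v̄ = (0.64+0.00)/2 = 0.32 → q = 4.6×0.73×0.32 = 1.075 m³/s
Q = Σ q = 11.79 m³/s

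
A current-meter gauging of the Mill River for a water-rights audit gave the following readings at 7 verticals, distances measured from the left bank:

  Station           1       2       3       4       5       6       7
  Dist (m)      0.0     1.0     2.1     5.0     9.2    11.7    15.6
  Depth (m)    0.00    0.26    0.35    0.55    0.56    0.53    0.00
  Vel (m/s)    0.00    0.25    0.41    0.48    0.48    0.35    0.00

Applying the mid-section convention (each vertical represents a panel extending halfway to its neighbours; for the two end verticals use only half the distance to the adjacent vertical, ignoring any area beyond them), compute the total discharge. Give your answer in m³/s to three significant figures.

2.79 m³/s

w_2 = (2.1 − 0.0)/2 = 1.05 m; q_2 = 0.25 × 0.26 × 1.05 = 0.06825 m³/s
w_3 = (5.0 − 1.0)/2 = 2 m; q_3 = 0.41 × 0.35 × 2 = 0.2870 m³/s
w_4 = (9.2 − 2.1)/2 = 3.55 m; q_4 = 0.48 × 0.55 × 3.55 = 0.9372 m³/s
w_5 = (11.7 − 5.0)/2 = 3.35 m; q_5 = 0.48 × 0.56 × 3.35 = 0.9005 m³/s
w_6 = (15.6 − 9.2)/2 = 3.2 m; q_6 = 0.35 × 0.53 × 3.2 = 0.5936 m³/s
Stations 1, 7 contribute zero (depth or velocity is 0).
Q = Σ qᵢ = 2.787 m³/s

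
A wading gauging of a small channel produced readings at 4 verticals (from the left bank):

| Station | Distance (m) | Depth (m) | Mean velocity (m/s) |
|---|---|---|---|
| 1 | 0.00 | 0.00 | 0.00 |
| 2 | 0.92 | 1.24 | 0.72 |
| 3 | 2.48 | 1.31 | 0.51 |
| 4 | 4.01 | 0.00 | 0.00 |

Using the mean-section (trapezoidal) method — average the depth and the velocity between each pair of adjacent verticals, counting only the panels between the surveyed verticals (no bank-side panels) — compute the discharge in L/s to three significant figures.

1680 L/s

Panel 1-2: Δb = 0.92 m, d̄ = (0.00+1.24)/2 = 0.62, v̄ = (0.00+0.72)/2 = 0.36 → q = 0.92×0.62×0.36 = 0.2053 m³/s
Panel 2-3: Δb = 1.56 m, d̄ = (1.24+1.31)/2 = 1.275, v̄ = (0.72+0.51)/2 = 0.615 → q = 1.56×1.275×0.615 = 1.223 m³/s
Panel 3-4: Δb = 1.53 m, d̄ = (1.31+0.00)/2 = 0.655, v̄ = (0.51+0.00)/2 = 0.255 → q = 1.53×0.655×0.255 = 0.2555 m³/s
Q = Σ q = 1.684 m³/s
= 1.684 × 1000 = 1684 L/s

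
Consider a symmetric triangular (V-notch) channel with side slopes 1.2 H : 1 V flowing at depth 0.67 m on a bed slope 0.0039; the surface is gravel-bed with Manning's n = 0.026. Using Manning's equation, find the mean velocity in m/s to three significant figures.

0.972 m/s

A = z·y² = 1.2×0.67² = 0.5387 m²
P = 2y√(1+z²) = 2×0.67×√(1+1.2²) = 2.093 m
R = A/P = 0.5387/2.093 = 0.2574 m
Q = (1/n)·A·R^(2/3)·S^(1/2) = (1/0.026) × 0.5387 × 0.2574^(2/3) × 0.0039^(1/2) = 0.5235 m³/s
V = Q/A = 0.5235/0.5387 = 0.9718 m/s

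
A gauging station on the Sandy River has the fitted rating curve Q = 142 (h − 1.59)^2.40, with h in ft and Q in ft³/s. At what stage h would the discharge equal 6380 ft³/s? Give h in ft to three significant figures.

6.47 ft

h − h₀ = (Q/C)^(1/b) = (6380/142)^(1/2.40) = 4.882 ft
h = 1.59 + 4.882 = 6.472 ft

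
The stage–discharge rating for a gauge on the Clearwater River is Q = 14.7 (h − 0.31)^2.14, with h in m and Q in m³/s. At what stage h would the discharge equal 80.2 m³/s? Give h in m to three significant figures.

h − h₀ = (Q/C)^(1/b) = (80.2/14.7)^(1/2.14) = 2.210 m
h = 0.31 + 2.210 = 2.520 m

2.52 m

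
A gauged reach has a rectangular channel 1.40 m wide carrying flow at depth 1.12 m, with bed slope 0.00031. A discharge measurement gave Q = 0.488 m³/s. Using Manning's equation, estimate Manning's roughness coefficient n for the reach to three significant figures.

0.0323

A = b·y = 1.40 × 1.12 = 1.568 m²
P = b + 2y = 1.40 + 2×1.12 = 3.640 m
R = A/P = 1.568/3.640 = 0.4308 m
n = (1/Q)·A·R^(2/3)·S^(1/2) = (1/0.488) × 1.568 × 0.5704 × 0.01761 = 0.03227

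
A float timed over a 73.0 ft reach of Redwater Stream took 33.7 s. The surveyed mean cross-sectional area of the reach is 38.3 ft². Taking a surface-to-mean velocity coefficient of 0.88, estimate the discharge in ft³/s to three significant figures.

v_surface = L / t̄ = 73.0 / 33.7 = 2.166 ft/s
v_mean = 0.88 × 2.166 = 1.906 ft/s
Q = A × v_mean = 38.3 × 1.906 = 73.01 ft³/s

73.0 ft³/s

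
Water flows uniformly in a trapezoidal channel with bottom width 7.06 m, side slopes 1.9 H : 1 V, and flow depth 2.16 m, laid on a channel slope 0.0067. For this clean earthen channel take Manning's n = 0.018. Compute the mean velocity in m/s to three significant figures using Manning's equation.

5.90 m/s

A = (b + z·y)·y = (7.06 + 1.9×2.16)×2.16 = 24.11 m²
P = b + 2y√(1+z²) = 7.06 + 2×2.16×√(1+1.9²) = 16.34 m
R = A/P = 24.11/16.34 = 1.476 m
Q = (1/n)·A·R^(2/3)·S^(1/2) = (1/0.018) × 24.11 × 1.476^(2/3) × 0.0067^(1/2) = 142.2 m³/s
V = Q/A = 142.2/24.11 = 5.896 m/s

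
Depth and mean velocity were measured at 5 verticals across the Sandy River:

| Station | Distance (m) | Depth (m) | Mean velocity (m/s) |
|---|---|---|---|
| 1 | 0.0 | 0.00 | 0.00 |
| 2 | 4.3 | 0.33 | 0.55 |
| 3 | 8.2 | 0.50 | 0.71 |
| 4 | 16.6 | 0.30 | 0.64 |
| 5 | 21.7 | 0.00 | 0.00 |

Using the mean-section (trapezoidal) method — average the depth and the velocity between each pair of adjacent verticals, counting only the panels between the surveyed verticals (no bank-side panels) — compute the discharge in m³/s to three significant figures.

Panel 1-2: Δb = 4.3 m, d̄ = (0.00+0.33)/2 = 0.165, v̄ = (0.00+0.55)/2 = 0.275 → q = 4.3×0.165×0.275 = 0.1951 m³/s
Panel 2-3: Δb = 3.9 m, d̄ = (0.33+0.50)/2 = 0.415, v̄ = (0.55+0.71)/2 = 0.63 → q = 3.9×0.415×0.63 = 1.020 m³/s
Panel 3-4: Δb = 8.4 m, d̄ = (0.50+0.30)/2 = 0.4, v̄ = (0.71+0.64)/2 = 0.675 → q = 8.4×0.4×0.675 = 2.268 m³/s
Panel 4-5: Δb = 5.1 m, d̄ = (0.30+0.00)/2 = 0.15, v̄ = (0.64+0.00)/2 = 0.32 → q = 5.1×0.15×0.32 = 0.2448 m³/s
Q = Σ q = 3.728 m³/s

3.73 m³/s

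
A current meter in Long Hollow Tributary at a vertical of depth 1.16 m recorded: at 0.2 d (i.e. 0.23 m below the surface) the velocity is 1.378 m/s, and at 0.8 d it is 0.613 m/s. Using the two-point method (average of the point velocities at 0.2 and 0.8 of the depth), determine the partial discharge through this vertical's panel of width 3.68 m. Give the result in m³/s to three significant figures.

v̄ = (1.378 + 0.613) / 2 = 0.9955 m/s
q = v̄ × d × w = 0.9955 × 1.16 × 3.68 = 4.250 m³/s

4.25 m³/s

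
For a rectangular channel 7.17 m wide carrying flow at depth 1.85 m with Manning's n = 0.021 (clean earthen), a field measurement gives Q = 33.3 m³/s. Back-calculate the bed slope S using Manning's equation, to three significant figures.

0.00213

A = b·y = 7.17 × 1.85 = 13.26 m²
P = b + 2y = 7.17 + 2×1.85 = 10.87 m
R = A/P = 13.26/10.87 = 1.220 m
S = (Q·n / (1·A·R^(2/3)))² = (33.3×0.021 / (1×13.26×1.142))² = 0.002131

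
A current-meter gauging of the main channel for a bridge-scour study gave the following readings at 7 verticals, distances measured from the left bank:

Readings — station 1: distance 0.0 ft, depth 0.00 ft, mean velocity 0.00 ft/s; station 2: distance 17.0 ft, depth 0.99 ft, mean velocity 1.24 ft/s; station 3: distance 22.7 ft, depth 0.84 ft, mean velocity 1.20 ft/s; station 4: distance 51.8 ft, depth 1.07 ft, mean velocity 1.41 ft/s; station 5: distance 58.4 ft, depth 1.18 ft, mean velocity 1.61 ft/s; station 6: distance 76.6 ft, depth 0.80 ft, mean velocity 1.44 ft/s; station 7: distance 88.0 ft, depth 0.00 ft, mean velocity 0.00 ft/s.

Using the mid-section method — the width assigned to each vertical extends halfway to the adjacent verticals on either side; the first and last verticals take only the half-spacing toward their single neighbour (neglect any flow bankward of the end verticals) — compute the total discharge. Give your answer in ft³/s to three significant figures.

w_2 = (22.7 − 0.0)/2 = 11.35 ft; q_2 = 1.24 × 0.99 × 11.35 = 13.93 ft³/s
w_3 = (51.8 − 17.0)/2 = 17.4 ft; q_3 = 1.20 × 0.84 × 17.4 = 17.54 ft³/s
w_4 = (58.4 − 22.7)/2 = 17.85 ft; q_4 = 1.41 × 1.07 × 17.85 = 26.93 ft³/s
w_5 = (76.6 − 51.8)/2 = 12.4 ft; q_5 = 1.61 × 1.18 × 12.4 = 23.56 ft³/s
w_6 = (88.0 − 58.4)/2 = 14.8 ft; q_6 = 1.44 × 0.80 × 14.8 = 17.05 ft³/s
Stations 1, 7 contribute zero (depth or velocity is 0).
Q = Σ qᵢ = 99.01 ft³/s

99.0 ft³/s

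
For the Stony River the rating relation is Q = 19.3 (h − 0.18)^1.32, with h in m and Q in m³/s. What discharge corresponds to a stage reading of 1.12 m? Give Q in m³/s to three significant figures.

17.8 m³/s

Q = 19.3 × (1.12 − 0.18)^1.32 = 19.3 × 0.94^1.32 = 17.79 m³/s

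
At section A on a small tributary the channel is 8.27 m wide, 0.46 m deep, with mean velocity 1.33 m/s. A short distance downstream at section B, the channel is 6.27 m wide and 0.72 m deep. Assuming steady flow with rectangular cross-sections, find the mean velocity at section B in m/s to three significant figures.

Q = A₁V₁ = (8.27×0.46) × 1.33 = 5.060 m³/s
A₂ = 6.27 × 0.72 = 4.514 m²
V₂ = Q/A₂ = 5.060/4.514 = 1.121 m/s

1.12 m/s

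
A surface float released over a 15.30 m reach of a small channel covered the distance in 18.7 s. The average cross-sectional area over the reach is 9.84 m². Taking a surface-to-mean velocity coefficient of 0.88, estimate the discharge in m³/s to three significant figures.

v_surface = L / t̄ = 15.30 / 18.7 = 0.8182 m/s
v_mean = 0.88 × 0.8182 = 0.7200 m/s
Q = A × v_mean = 9.84 × 0.7200 = 7.085 m³/s

7.08 m³/s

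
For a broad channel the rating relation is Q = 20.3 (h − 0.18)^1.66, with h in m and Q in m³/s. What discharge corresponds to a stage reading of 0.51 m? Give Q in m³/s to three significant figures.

3.22 m³/s

Q = 20.3 × (0.51 − 0.18)^1.66 = 20.3 × 0.33^1.66 = 3.223 m³/s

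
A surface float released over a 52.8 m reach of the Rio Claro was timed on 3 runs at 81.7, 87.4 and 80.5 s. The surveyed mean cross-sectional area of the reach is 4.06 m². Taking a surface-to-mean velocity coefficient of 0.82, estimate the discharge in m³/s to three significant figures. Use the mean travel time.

t̄ = (81.7 + 87.4 + 80.5) / 3 = 83.2 s
v_surface = L / t̄ = 52.8 / 83.2 = 0.6346 m/s
v_mean = 0.82 × 0.6346 = 0.5204 m/s
Q = A × v_mean = 4.06 × 0.5204 = 2.113 m³/s

2.11 m³/s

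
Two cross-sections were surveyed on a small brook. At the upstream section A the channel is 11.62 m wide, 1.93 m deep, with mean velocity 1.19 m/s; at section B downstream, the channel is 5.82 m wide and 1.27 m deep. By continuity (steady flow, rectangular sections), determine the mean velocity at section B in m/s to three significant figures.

3.61 m/s

Q = A₁V₁ = (11.62×1.93) × 1.19 = 26.69 m³/s
A₂ = 5.82 × 1.27 = 7.391 m²
V₂ = Q/A₂ = 26.69/7.391 = 3.611 m/s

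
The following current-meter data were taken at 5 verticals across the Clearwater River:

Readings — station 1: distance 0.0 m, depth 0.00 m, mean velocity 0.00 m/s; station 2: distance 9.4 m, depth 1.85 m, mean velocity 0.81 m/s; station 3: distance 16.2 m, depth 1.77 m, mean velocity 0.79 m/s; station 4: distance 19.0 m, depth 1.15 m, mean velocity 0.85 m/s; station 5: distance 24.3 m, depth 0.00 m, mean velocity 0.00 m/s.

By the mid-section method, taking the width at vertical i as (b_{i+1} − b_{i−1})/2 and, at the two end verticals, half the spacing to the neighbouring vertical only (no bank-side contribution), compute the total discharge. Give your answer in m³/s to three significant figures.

22.8 m³/s

w_2 = (16.2 − 0.0)/2 = 8.1 m; q_2 = 0.81 × 1.85 × 8.1 = 12.14 m³/s
w_3 = (19.0 − 9.4)/2 = 4.8 m; q_3 = 0.79 × 1.77 × 4.8 = 6.712 m³/s
w_4 = (24.3 − 16.2)/2 = 4.05 m; q_4 = 0.85 × 1.15 × 4.05 = 3.959 m³/s
Stations 1, 5 contribute zero (depth or velocity is 0).
Q = Σ qᵢ = 22.81 m³/s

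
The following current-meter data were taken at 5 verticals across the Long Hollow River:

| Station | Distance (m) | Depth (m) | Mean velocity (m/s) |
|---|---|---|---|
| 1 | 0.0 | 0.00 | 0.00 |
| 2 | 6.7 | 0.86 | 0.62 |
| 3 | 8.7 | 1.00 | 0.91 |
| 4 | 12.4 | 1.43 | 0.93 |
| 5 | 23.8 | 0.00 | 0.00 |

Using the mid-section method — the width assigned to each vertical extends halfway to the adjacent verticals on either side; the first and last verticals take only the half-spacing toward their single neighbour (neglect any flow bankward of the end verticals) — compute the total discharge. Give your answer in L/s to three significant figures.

15000 L/s

w_2 = (8.7 − 0.0)/2 = 4.35 m; q_2 = 0.62 × 0.86 × 4.35 = 2.319 m³/s
w_3 = (12.4 − 6.7)/2 = 2.85 m; q_3 = 0.91 × 1.00 × 2.85 = 2.594 m³/s
w_4 = (23.8 − 8.7)/2 = 7.55 m; q_4 = 0.93 × 1.43 × 7.55 = 10.04 m³/s
Stations 1, 5 contribute zero (depth or velocity is 0).
Q = Σ qᵢ = 14.95 m³/s
= 14.95 × 1000 = 14950 L/s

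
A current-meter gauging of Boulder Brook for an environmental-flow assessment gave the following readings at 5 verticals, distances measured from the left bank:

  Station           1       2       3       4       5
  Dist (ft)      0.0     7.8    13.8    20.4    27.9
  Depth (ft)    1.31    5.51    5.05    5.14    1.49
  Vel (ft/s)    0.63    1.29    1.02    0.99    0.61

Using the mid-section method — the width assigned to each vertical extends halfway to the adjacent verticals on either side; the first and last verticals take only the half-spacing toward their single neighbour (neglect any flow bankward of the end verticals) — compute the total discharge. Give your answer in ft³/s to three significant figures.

124 ft³/s

w_1 = (7.8 − 0.0)/2 = 3.9 ft; q_1 = 0.63 × 1.31 × 3.9 = 3.219 ft³/s
w_2 = (13.8 − 0.0)/2 = 6.9 ft; q_2 = 1.29 × 5.51 × 6.9 = 49.04 ft³/s
w_3 = (20.4 − 7.8)/2 = 6.3 ft; q_3 = 1.02 × 5.05 × 6.3 = 32.45 ft³/s
w_4 = (27.9 − 13.8)/2 = 7.05 ft; q_4 = 0.99 × 5.14 × 7.05 = 35.87 ft³/s
w_5 = (27.9 − 20.4)/2 = 3.75 ft; q_5 = 0.61 × 1.49 × 3.75 = 3.408 ft³/s
Q = Σ qᵢ = 124.0 ft³/s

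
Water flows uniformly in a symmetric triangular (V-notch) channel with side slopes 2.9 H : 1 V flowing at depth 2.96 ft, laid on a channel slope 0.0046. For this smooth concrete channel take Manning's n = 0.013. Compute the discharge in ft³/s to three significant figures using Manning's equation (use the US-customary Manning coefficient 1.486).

246 ft³/s

A = z·y² = 2.9×2.96² = 25.41 ft²
P = 2y√(1+z²) = 2×2.96×√(1+2.9²) = 18.16 ft
R = A/P = 25.41/18.16 = 1.399 ft
Q = (1.486/n)·A·R^(2/3)·S^(1/2) = (1.486/0.013) × 25.41 × 1.399^(2/3) × 0.0046^(1/2) = 246.4 ft³/s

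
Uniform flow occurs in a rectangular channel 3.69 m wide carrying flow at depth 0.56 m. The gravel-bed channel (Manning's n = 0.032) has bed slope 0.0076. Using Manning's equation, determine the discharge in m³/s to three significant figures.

3.21 m³/s

A = b·y = 3.69 × 0.56 = 2.066 m²
P = b + 2y = 3.69 + 2×0.56 = 4.810 m
R = A/P = 2.066/4.810 = 0.4296 m
Q = (1/n)·A·R^(2/3)·S^(1/2) = (1/0.032) × 2.066 × 0.4296^(2/3) × 0.0076^(1/2) = 3.205 m³/s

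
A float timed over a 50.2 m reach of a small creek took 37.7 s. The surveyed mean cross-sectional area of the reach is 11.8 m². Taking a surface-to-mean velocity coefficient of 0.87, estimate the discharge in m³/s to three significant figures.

v_surface = L / t̄ = 50.2 / 37.7 = 1.332 m/s
v_mean = 0.87 × 1.332 = 1.158 m/s
Q = A × v_mean = 11.8 × 1.158 = 13.67 m³/s

13.7 m³/s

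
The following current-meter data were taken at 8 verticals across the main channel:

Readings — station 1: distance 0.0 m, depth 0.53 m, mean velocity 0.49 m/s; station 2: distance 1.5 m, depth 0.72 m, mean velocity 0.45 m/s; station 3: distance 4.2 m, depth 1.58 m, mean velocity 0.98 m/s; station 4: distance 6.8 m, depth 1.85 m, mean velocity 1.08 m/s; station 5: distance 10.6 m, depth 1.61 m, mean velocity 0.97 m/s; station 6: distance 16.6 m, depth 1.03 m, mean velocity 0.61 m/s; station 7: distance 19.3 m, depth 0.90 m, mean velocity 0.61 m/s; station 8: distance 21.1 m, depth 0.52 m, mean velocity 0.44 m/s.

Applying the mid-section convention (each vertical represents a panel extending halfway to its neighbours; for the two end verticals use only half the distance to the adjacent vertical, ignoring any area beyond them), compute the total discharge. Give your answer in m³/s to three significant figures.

23.2 m³/s

w_1 = (1.5 − 0.0)/2 = 0.75 m; q_1 = 0.49 × 0.53 × 0.75 = 0.1948 m³/s
w_2 = (4.2 − 0.0)/2 = 2.1 m; q_2 = 0.45 × 0.72 × 2.1 = 0.6804 m³/s
w_3 = (6.8 − 1.5)/2 = 2.65 m; q_3 = 0.98 × 1.58 × 2.65 = 4.103 m³/s
w_4 = (10.6 − 4.2)/2 = 3.2 m; q_4 = 1.08 × 1.85 × 3.2 = 6.394 m³/s
w_5 = (16.6 − 6.8)/2 = 4.9 m; q_5 = 0.97 × 1.61 × 4.9 = 7.652 m³/s
w_6 = (19.3 − 10.6)/2 = 4.35 m; q_6 = 0.61 × 1.03 × 4.35 = 2.733 m³/s
w_7 = (21.1 − 16.6)/2 = 2.25 m; q_7 = 0.61 × 0.90 × 2.25 = 1.235 m³/s
w_8 = (21.1 − 19.3)/2 = 0.9 m; q_8 = 0.44 × 0.52 × 0.9 = 0.2059 m³/s
Q = Σ qᵢ = 23.20 m³/s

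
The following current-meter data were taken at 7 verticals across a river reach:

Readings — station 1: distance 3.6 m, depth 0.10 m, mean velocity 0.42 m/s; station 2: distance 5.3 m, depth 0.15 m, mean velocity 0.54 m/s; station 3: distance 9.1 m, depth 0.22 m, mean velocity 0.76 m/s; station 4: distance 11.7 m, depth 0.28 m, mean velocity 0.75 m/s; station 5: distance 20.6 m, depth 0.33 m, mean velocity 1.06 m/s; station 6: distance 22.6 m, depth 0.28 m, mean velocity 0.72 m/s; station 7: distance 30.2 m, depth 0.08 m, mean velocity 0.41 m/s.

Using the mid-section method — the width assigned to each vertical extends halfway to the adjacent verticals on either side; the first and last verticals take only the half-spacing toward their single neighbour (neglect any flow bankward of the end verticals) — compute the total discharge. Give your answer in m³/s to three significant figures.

w_1 = (5.3 − 3.6)/2 = 0.85 m; q_1 = 0.42 × 0.10 × 0.85 = 0.03570 m³/s
w_2 = (9.1 − 3.6)/2 = 2.75 m; q_2 = 0.54 × 0.15 × 2.75 = 0.2228 m³/s
w_3 = (11.7 − 5.3)/2 = 3.2 m; q_3 = 0.76 × 0.22 × 3.2 = 0.5350 m³/s
w_4 = (20.6 − 9.1)/2 = 5.75 m; q_4 = 0.75 × 0.28 × 5.75 = 1.208 m³/s
w_5 = (22.6 − 11.7)/2 = 5.45 m; q_5 = 1.06 × 0.33 × 5.45 = 1.906 m³/s
w_6 = (30.2 − 20.6)/2 = 4.8 m; q_6 = 0.72 × 0.28 × 4.8 = 0.9677 m³/s
w_7 = (30.2 − 22.6)/2 = 3.8 m; q_7 = 0.41 × 0.08 × 3.8 = 0.1246 m³/s
Q = Σ qᵢ = 5.000 m³/s

5.00 m³/s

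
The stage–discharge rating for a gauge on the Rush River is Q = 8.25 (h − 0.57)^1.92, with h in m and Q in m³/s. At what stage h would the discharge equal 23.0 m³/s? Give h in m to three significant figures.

2.28 m

h − h₀ = (Q/C)^(1/b) = (23.0/8.25)^(1/1.92) = 1.706 m
h = 0.57 + 1.706 = 2.276 m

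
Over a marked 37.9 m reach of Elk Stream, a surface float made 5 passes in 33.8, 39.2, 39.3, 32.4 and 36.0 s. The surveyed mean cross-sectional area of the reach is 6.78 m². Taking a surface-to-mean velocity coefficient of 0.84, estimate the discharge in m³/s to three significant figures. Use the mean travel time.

5.97 m³/s

t̄ = (33.8 + 39.2 + 39.3 + 32.4 + 36.0) / 5 = 36.14 s
v_surface = L / t̄ = 37.9 / 36.14 = 1.049 m/s
v_mean = 0.84 × 1.049 = 0.8809 m/s
Q = A × v_mean = 6.78 × 0.8809 = 5.973 m³/s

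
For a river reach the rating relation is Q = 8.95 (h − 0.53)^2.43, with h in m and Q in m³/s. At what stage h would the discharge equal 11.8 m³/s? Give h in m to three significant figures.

h − h₀ = (Q/C)^(1/b) = (11.8/8.95)^(1/2.43) = 1.120 m
h = 0.53 + 1.120 = 1.650 m

1.65 m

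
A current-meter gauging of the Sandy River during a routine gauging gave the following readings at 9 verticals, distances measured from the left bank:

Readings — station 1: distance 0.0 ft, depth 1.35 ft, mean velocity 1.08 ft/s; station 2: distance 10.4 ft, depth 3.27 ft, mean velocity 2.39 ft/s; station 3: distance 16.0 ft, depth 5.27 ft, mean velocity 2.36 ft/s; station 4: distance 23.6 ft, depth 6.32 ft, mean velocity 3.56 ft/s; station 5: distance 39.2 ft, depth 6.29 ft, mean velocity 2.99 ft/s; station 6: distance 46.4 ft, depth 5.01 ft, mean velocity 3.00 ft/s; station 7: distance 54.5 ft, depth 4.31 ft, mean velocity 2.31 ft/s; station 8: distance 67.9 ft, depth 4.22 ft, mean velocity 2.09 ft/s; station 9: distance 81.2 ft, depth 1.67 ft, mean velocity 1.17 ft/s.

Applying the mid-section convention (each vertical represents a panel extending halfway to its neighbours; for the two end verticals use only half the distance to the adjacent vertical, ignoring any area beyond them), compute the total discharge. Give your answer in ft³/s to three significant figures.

w_1 = (10.4 − 0.0)/2 = 5.2 ft; q_1 = 1.08 × 1.35 × 5.2 = 7.582 ft³/s
w_2 = (16.0 − 0.0)/2 = 8 ft; q_2 = 2.39 × 3.27 × 8 = 62.52 ft³/s
w_3 = (23.6 − 10.4)/2 = 6.6 ft; q_3 = 2.36 × 5.27 × 6.6 = 82.09 ft³/s
w_4 = (39.2 − 16.0)/2 = 11.6 ft; q_4 = 3.56 × 6.32 × 11.6 = 261.0 ft³/s
w_5 = (46.4 − 23.6)/2 = 11.4 ft; q_5 = 2.99 × 6.29 × 11.4 = 214.4 ft³/s
w_6 = (54.5 − 39.2)/2 = 7.65 ft; q_6 = 3.00 × 5.01 × 7.65 = 115.0 ft³/s
w_7 = (67.9 − 46.4)/2 = 10.75 ft; q_7 = 2.31 × 4.31 × 10.75 = 107.0 ft³/s
w_8 = (81.2 − 54.5)/2 = 13.35 ft; q_8 = 2.09 × 4.22 × 13.35 = 117.7 ft³/s
w_9 = (81.2 − 67.9)/2 = 6.65 ft; q_9 = 1.17 × 1.67 × 6.65 = 12.99 ft³/s
Q = Σ qᵢ = 980.3 ft³/s

980 ft³/s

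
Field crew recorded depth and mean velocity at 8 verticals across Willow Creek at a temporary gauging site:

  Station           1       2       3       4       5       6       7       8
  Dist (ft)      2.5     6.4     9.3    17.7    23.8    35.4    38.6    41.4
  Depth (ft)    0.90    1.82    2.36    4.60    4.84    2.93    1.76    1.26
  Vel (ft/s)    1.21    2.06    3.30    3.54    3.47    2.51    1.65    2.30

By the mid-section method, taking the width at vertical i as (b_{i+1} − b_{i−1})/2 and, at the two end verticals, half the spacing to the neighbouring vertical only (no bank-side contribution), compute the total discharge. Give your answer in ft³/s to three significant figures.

w_1 = (6.4 − 2.5)/2 = 1.95 ft; q_1 = 1.21 × 0.90 × 1.95 = 2.124 ft³/s
w_2 = (9.3 − 2.5)/2 = 3.4 ft; q_2 = 2.06 × 1.82 × 3.4 = 12.75 ft³/s
w_3 = (17.7 − 6.4)/2 = 5.65 ft; q_3 = 3.30 × 2.36 × 5.65 = 44.00 ft³/s
w_4 = (23.8 − 9.3)/2 = 7.25 ft; q_4 = 3.54 × 4.60 × 7.25 = 118.1 ft³/s
w_5 = (35.4 − 17.7)/2 = 8.85 ft; q_5 = 3.47 × 4.84 × 8.85 = 148.6 ft³/s
w_6 = (38.6 − 23.8)/2 = 7.4 ft; q_6 = 2.51 × 2.93 × 7.4 = 54.42 ft³/s
w_7 = (41.4 − 35.4)/2 = 3 ft; q_7 = 1.65 × 1.76 × 3 = 8.712 ft³/s
w_8 = (41.4 − 38.6)/2 = 1.4 ft; q_8 = 2.30 × 1.26 × 1.4 = 4.057 ft³/s
Q = Σ qᵢ = 392.8 ft³/s

393 ft³/s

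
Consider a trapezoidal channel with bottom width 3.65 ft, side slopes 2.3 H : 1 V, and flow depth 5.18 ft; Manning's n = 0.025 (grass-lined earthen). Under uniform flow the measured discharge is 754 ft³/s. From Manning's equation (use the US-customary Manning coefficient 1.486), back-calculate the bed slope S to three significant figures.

0.00652

A = (b + z·y)·y = (3.65 + 2.3×5.18)×5.18 = 80.62 ft²
P = b + 2y√(1+z²) = 3.65 + 2×5.18×√(1+2.3²) = 29.63 ft
R = A/P = 80.62/29.63 = 2.721 ft
S = (Q·n / (1.486·A·R^(2/3)))² = (754×0.025 / (1.486×80.62×1.949))² = 0.006518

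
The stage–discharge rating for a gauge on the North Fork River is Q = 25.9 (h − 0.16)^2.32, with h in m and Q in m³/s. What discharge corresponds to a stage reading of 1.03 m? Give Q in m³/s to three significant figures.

18.7 m³/s

Q = 25.9 × (1.03 − 0.16)^2.32 = 25.9 × 0.87^2.32 = 18.75 m³/s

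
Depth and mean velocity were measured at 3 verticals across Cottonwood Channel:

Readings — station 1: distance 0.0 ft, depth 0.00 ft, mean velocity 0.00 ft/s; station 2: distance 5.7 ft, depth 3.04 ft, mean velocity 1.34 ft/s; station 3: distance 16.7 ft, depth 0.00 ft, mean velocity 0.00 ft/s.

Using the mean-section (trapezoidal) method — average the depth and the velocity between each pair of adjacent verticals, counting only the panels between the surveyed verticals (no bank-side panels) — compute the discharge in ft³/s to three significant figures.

17.0 ft³/s

Panel 1-2: Δb = 5.7 ft, d̄ = (0.00+3.04)/2 = 1.52, v̄ = (0.00+1.34)/2 = 0.67 → q = 5.7×1.52×0.67 = 5.805 ft³/s
Panel 2-3: Δb = 11 ft, d̄ = (3.04+0.00)/2 = 1.52, v̄ = (1.34+0.00)/2 = 0.67 → q = 11×1.52×0.67 = 11.20 ft³/s
Q = Σ q = 17.01 ft³/s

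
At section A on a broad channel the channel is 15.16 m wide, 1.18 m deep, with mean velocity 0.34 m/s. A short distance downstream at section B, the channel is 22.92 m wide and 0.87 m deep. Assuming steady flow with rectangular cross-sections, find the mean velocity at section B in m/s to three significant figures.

0.305 m/s

Q = A₁V₁ = (15.16×1.18) × 0.34 = 6.082 m³/s
A₂ = 22.92 × 0.87 = 19.94 m²
V₂ = Q/A₂ = 6.082/19.94 = 0.3050 m/s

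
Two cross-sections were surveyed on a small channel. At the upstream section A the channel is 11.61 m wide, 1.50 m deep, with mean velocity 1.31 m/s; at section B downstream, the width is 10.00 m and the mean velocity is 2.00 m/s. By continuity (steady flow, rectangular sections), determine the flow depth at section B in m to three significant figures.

Q = A₁V₁ = (11.61×1.50) × 1.31 = 22.81 m³/s
d₂ = Q/(b₂ V₂) = 22.81/(10.00×2.00) = 1.141 m

1.14 m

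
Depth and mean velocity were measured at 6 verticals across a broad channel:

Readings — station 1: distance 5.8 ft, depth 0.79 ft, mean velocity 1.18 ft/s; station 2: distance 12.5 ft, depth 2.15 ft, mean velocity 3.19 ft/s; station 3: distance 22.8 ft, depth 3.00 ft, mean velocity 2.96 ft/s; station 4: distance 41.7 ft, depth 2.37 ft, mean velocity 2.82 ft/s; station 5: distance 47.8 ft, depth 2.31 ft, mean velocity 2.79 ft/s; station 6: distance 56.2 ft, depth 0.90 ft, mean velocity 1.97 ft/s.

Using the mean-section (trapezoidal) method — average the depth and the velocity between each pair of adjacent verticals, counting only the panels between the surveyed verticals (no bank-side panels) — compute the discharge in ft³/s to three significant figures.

Panel 1-2: Δb = 6.7 ft, d̄ = (0.79+2.15)/2 = 1.47, v̄ = (1.18+3.19)/2 = 2.185 → q = 6.7×1.47×2.185 = 21.52 ft³/s
Panel 2-3: Δb = 10.3 ft, d̄ = (2.15+3.00)/2 = 2.575, v̄ = (3.19+2.96)/2 = 3.075 → q = 10.3×2.575×3.075 = 81.56 ft³/s
Panel 3-4: Δb = 18.9 ft, d̄ = (3.00+2.37)/2 = 2.685, v̄ = (2.96+2.82)/2 = 2.89 → q = 18.9×2.685×2.89 = 146.7 ft³/s
Panel 4-5: Δb = 6.1 ft, d̄ = (2.37+2.31)/2 = 2.34, v̄ = (2.82+2.79)/2 = 2.805 → q = 6.1×2.34×2.805 = 40.04 ft³/s
Panel 5-6: Δb = 8.4 ft, d̄ = (2.31+0.90)/2 = 1.605, v̄ = (2.79+1.97)/2 = 2.38 → q = 8.4×1.605×2.38 = 32.09 ft³/s
Q = Σ q = 321.9 ft³/s

322 ft³/s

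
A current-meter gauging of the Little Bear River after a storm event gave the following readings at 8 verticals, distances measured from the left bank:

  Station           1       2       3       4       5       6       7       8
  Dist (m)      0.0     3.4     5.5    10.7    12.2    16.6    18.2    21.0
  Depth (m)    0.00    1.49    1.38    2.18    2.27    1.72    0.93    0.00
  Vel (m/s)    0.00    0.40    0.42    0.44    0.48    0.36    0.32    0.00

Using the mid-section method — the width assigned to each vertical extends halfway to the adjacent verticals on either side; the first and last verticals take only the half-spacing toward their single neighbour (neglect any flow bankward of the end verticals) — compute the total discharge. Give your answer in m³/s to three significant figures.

12.7 m³/s

w_2 = (5.5 − 0.0)/2 = 2.75 m; q_2 = 0.40 × 1.49 × 2.75 = 1.639 m³/s
w_3 = (10.7 − 3.4)/2 = 3.65 m; q_3 = 0.42 × 1.38 × 3.65 = 2.116 m³/s
w_4 = (12.2 − 5.5)/2 = 3.35 m; q_4 = 0.44 × 2.18 × 3.35 = 3.213 m³/s
w_5 = (16.6 − 10.7)/2 = 2.95 m; q_5 = 0.48 × 2.27 × 2.95 = 3.214 m³/s
w_6 = (18.2 − 12.2)/2 = 3 m; q_6 = 0.36 × 1.72 × 3 = 1.858 m³/s
w_7 = (21.0 − 16.6)/2 = 2.2 m; q_7 = 0.32 × 0.93 × 2.2 = 0.6547 m³/s
Stations 1, 8 contribute zero (depth or velocity is 0).
Q = Σ qᵢ = 12.69 m³/s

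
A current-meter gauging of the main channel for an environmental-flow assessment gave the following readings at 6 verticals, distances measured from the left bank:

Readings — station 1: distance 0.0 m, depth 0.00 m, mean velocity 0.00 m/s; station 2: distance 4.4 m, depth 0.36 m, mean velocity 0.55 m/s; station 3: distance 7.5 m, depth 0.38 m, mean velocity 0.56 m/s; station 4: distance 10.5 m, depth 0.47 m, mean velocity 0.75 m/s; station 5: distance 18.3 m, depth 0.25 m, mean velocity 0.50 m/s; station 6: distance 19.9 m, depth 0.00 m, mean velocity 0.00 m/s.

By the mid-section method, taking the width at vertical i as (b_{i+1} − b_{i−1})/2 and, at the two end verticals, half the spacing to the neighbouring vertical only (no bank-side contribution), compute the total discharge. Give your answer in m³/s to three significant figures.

w_2 = (7.5 − 0.0)/2 = 3.75 m; q_2 = 0.55 × 0.36 × 3.75 = 0.7425 m³/s
w_3 = (10.5 − 4.4)/2 = 3.05 m; q_3 = 0.56 × 0.38 × 3.05 = 0.6490 m³/s
w_4 = (18.3 − 7.5)/2 = 5.4 m; q_4 = 0.75 × 0.47 × 5.4 = 1.904 m³/s
w_5 = (19.9 − 10.5)/2 = 4.7 m; q_5 = 0.50 × 0.25 × 4.7 = 0.5875 m³/s
Stations 1, 6 contribute zero (depth or velocity is 0).
Q = Σ qᵢ = 3.883 m³/s

3.88 m³/s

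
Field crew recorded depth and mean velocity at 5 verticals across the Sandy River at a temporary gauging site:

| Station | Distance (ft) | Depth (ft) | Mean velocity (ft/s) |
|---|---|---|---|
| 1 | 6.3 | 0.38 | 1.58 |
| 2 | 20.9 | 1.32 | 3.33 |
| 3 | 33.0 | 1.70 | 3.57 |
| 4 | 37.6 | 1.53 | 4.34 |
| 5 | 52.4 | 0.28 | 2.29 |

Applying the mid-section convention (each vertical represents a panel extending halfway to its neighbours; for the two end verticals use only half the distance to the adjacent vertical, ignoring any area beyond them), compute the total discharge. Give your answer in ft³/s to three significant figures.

w_1 = (20.9 − 6.3)/2 = 7.3 ft; q_1 = 1.58 × 0.38 × 7.3 = 4.383 ft³/s
w_2 = (33.0 − 6.3)/2 = 13.35 ft; q_2 = 3.33 × 1.32 × 13.35 = 58.68 ft³/s
w_3 = (37.6 − 20.9)/2 = 8.35 ft; q_3 = 3.57 × 1.70 × 8.35 = 50.68 ft³/s
w_4 = (52.4 − 33.0)/2 = 9.7 ft; q_4 = 4.34 × 1.53 × 9.7 = 64.41 ft³/s
w_5 = (52.4 − 37.6)/2 = 7.4 ft; q_5 = 2.29 × 0.28 × 7.4 = 4.745 ft³/s
Q = Σ qᵢ = 182.9 ft³/s

183 ft³/s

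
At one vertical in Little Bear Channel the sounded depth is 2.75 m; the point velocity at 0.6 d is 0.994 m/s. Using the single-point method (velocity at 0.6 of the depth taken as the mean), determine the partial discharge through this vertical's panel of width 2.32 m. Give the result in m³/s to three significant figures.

v̄ = v₀.₆ = 0.994 m/s
q = v̄ × d × w = 0.9940 × 2.75 × 2.32 = 6.342 m³/s

6.34 m³/s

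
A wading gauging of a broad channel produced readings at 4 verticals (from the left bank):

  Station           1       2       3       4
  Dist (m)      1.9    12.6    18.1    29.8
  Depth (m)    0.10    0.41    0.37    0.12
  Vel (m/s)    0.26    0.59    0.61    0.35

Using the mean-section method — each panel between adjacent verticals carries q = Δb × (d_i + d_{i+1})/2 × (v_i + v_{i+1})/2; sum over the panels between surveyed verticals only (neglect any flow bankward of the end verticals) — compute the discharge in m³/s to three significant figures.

3.82 m³/s

Panel 1-2: Δb = 10.7 m, d̄ = (0.10+0.41)/2 = 0.255, v̄ = (0.26+0.59)/2 = 0.425 → q = 10.7×0.255×0.425 = 1.160 m³/s
Panel 2-3: Δb = 5.5 m, d̄ = (0.41+0.37)/2 = 0.39, v̄ = (0.59+0.61)/2 = 0.6 → q = 5.5×0.39×0.6 = 1.287 m³/s
Panel 3-4: Δb = 11.7 m, d̄ = (0.37+0.12)/2 = 0.245, v̄ = (0.61+0.35)/2 = 0.48 → q = 11.7×0.245×0.48 = 1.376 m³/s
Q = Σ q = 3.823 m³/s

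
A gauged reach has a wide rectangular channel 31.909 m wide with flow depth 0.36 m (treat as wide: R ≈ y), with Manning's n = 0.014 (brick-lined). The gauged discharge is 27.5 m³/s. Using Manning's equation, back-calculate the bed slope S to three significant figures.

A = b·y = 31.909 × 0.36 = 11.49 m²
Wide channel: R ≈ y = 0.36 m
S = (Q·n / (1·A·R^(2/3)))² = (27.5×0.014 / (1×11.49×0.5061))² = 0.004386

0.00439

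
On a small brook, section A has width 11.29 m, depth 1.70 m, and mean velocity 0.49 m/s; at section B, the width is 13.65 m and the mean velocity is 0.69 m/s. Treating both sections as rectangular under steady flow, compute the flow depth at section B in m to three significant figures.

Q = A₁V₁ = (11.29×1.70) × 0.49 = 9.405 m³/s
d₂ = Q/(b₂ V₂) = 9.405/(13.65×0.69) = 0.9985 m

0.999 m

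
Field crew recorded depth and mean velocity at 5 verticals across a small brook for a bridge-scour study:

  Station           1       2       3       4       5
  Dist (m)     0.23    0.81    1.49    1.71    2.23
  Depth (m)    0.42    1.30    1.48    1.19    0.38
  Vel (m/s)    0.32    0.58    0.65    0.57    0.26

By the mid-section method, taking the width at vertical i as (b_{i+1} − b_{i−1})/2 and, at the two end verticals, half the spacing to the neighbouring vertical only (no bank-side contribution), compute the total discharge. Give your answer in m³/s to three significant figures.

1.22 m³/s

w_1 = (0.81 − 0.23)/2 = 0.29 m; q_1 = 0.32 × 0.42 × 0.29 = 0.03898 m³/s
w_2 = (1.49 − 0.23)/2 = 0.63 m; q_2 = 0.58 × 1.30 × 0.63 = 0.4750 m³/s
w_3 = (1.71 − 0.81)/2 = 0.45 m; q_3 = 0.65 × 1.48 × 0.45 = 0.4329 m³/s
w_4 = (2.23 − 1.49)/2 = 0.37 m; q_4 = 0.57 × 1.19 × 0.37 = 0.2510 m³/s
w_5 = (2.23 − 1.71)/2 = 0.26 m; q_5 = 0.26 × 0.38 × 0.26 = 0.02569 m³/s
Q = Σ qᵢ = 1.224 m³/s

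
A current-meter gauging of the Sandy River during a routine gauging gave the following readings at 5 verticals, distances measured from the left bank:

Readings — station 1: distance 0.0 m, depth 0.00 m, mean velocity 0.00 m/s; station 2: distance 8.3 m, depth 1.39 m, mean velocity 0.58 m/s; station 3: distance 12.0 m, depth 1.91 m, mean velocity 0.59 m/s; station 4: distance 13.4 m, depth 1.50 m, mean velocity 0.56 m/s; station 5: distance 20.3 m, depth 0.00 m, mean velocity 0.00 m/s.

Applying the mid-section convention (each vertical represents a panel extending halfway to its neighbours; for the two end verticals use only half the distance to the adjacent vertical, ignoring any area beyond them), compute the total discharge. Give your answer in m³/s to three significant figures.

w_2 = (12.0 − 0.0)/2 = 6 m; q_2 = 0.58 × 1.39 × 6 = 4.837 m³/s
w_3 = (13.4 − 8.3)/2 = 2.55 m; q_3 = 0.59 × 1.91 × 2.55 = 2.874 m³/s
w_4 = (20.3 − 12.0)/2 = 4.15 m; q_4 = 0.56 × 1.50 × 4.15 = 3.486 m³/s
Stations 1, 5 contribute zero (depth or velocity is 0).
Q = Σ qᵢ = 11.20 m³/s

11.2 m³/s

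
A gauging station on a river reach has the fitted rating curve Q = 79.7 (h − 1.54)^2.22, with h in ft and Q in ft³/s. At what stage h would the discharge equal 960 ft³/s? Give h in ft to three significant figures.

4.61 ft

h − h₀ = (Q/C)^(1/b) = (960/79.7)^(1/2.22) = 3.068 ft
h = 1.54 + 3.068 = 4.608 ft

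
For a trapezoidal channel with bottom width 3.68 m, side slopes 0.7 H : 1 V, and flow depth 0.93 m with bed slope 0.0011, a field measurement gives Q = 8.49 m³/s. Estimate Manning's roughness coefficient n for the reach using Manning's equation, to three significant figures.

A = (b + z·y)·y = (3.68 + 0.7×0.93)×0.93 = 4.028 m²
P = b + 2y√(1+z²) = 3.68 + 2×0.93×√(1+0.7²) = 5.950 m
R = A/P = 4.028/5.950 = 0.6769 m
n = (1/Q)·A·R^(2/3)·S^(1/2) = (1/8.49) × 4.028 × 0.7709 × 0.03317 = 0.01213

0.0121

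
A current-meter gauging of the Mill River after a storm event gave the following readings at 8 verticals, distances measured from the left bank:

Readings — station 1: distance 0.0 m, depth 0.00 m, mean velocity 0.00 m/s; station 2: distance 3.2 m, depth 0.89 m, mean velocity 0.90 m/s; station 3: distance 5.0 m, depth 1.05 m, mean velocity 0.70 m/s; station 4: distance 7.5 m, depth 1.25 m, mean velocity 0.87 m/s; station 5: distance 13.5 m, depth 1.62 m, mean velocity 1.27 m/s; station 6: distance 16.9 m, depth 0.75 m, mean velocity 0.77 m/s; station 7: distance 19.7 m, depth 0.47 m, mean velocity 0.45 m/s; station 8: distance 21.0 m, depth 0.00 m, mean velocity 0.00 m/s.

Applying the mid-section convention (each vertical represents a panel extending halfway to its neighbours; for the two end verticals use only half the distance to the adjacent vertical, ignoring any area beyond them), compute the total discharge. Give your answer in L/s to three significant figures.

w_2 = (5.0 − 0.0)/2 = 2.5 m; q_2 = 0.90 × 0.89 × 2.5 = 2.003 m³/s
w_3 = (7.5 − 3.2)/2 = 2.15 m; q_3 = 0.70 × 1.05 × 2.15 = 1.580 m³/s
w_4 = (13.5 − 5.0)/2 = 4.25 m; q_4 = 0.87 × 1.25 × 4.25 = 4.622 m³/s
w_5 = (16.9 − 7.5)/2 = 4.7 m; q_5 = 1.27 × 1.62 × 4.7 = 9.670 m³/s
w_6 = (19.7 − 13.5)/2 = 3.1 m; q_6 = 0.77 × 0.75 × 3.1 = 1.790 m³/s
w_7 = (21.0 − 16.9)/2 = 2.05 m; q_7 = 0.45 × 0.47 × 2.05 = 0.4336 m³/s
Stations 1, 8 contribute zero (depth or velocity is 0).
Q = Σ qᵢ = 20.10 m³/s
= 20.10 × 1000 = 20100 L/s

20100 L/s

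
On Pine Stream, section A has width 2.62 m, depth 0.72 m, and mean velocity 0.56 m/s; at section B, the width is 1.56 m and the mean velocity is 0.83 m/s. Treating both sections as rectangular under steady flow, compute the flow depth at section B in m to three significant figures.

0.816 m

Q = A₁V₁ = (2.62×0.72) × 0.56 = 1.056 m³/s
d₂ = Q/(b₂ V₂) = 1.056/(1.56×0.83) = 0.8159 m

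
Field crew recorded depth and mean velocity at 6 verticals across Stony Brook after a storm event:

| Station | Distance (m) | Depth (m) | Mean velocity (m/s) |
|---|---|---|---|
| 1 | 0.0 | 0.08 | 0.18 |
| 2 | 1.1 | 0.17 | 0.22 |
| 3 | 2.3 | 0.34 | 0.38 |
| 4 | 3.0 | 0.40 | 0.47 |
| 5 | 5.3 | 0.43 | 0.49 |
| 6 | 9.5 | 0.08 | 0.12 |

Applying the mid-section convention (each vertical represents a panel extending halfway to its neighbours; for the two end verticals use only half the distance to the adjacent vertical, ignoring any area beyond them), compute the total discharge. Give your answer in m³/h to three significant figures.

w_1 = (1.1 − 0.0)/2 = 0.55 m; q_1 = 0.18 × 0.08 × 0.55 = 0.007920 m³/s
w_2 = (2.3 − 0.0)/2 = 1.15 m; q_2 = 0.22 × 0.17 × 1.15 = 0.04301 m³/s
w_3 = (3.0 − 1.1)/2 = 0.95 m; q_3 = 0.38 × 0.34 × 0.95 = 0.1227 m³/s
w_4 = (5.3 − 2.3)/2 = 1.5 m; q_4 = 0.47 × 0.40 × 1.5 = 0.2820 m³/s
w_5 = (9.5 − 3.0)/2 = 3.25 m; q_5 = 0.49 × 0.43 × 3.25 = 0.6848 m³/s
w_6 = (9.5 − 5.3)/2 = 2.1 m; q_6 = 0.12 × 0.08 × 2.1 = 0.02016 m³/s
Q = Σ qᵢ = 1.161 m³/s
= 1.161 × 3600 = 4178 m³/h

4180 m³/h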